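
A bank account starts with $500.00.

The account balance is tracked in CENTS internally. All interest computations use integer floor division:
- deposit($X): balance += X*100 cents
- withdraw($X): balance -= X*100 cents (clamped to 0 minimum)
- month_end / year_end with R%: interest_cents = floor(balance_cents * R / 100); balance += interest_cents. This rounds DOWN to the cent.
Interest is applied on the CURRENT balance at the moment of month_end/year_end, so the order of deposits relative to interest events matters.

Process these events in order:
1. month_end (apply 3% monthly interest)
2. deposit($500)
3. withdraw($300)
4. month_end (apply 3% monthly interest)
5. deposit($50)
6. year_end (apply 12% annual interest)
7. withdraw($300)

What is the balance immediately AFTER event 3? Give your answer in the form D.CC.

After 1 (month_end (apply 3% monthly interest)): balance=$515.00 total_interest=$15.00
After 2 (deposit($500)): balance=$1015.00 total_interest=$15.00
After 3 (withdraw($300)): balance=$715.00 total_interest=$15.00

Answer: 715.00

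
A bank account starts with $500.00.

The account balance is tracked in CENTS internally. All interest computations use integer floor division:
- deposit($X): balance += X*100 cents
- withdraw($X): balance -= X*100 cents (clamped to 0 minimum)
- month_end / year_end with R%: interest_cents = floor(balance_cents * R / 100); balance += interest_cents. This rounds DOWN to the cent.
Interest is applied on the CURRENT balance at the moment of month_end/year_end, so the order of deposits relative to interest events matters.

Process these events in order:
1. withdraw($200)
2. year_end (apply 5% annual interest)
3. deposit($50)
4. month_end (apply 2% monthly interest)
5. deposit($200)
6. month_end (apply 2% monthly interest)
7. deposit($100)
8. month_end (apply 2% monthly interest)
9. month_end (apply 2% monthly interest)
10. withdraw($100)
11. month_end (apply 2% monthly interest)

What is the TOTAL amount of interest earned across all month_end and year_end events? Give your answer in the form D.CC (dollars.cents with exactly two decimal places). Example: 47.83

Answer: 73.57

Derivation:
After 1 (withdraw($200)): balance=$300.00 total_interest=$0.00
After 2 (year_end (apply 5% annual interest)): balance=$315.00 total_interest=$15.00
After 3 (deposit($50)): balance=$365.00 total_interest=$15.00
After 4 (month_end (apply 2% monthly interest)): balance=$372.30 total_interest=$22.30
After 5 (deposit($200)): balance=$572.30 total_interest=$22.30
After 6 (month_end (apply 2% monthly interest)): balance=$583.74 total_interest=$33.74
After 7 (deposit($100)): balance=$683.74 total_interest=$33.74
After 8 (month_end (apply 2% monthly interest)): balance=$697.41 total_interest=$47.41
After 9 (month_end (apply 2% monthly interest)): balance=$711.35 total_interest=$61.35
After 10 (withdraw($100)): balance=$611.35 total_interest=$61.35
After 11 (month_end (apply 2% monthly interest)): balance=$623.57 total_interest=$73.57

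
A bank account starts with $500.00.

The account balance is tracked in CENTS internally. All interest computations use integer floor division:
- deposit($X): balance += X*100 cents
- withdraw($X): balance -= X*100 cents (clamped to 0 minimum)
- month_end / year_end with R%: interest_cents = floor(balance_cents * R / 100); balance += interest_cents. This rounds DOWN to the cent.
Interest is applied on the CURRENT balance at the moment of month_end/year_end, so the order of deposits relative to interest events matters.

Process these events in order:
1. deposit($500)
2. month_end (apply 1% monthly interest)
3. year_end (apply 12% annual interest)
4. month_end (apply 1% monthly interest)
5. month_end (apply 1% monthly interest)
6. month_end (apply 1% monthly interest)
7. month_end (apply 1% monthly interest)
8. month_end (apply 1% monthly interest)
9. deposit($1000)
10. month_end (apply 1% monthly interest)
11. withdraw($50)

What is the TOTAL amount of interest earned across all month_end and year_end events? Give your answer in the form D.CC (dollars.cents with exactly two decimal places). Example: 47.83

After 1 (deposit($500)): balance=$1000.00 total_interest=$0.00
After 2 (month_end (apply 1% monthly interest)): balance=$1010.00 total_interest=$10.00
After 3 (year_end (apply 12% annual interest)): balance=$1131.20 total_interest=$131.20
After 4 (month_end (apply 1% monthly interest)): balance=$1142.51 total_interest=$142.51
After 5 (month_end (apply 1% monthly interest)): balance=$1153.93 total_interest=$153.93
After 6 (month_end (apply 1% monthly interest)): balance=$1165.46 total_interest=$165.46
After 7 (month_end (apply 1% monthly interest)): balance=$1177.11 total_interest=$177.11
After 8 (month_end (apply 1% monthly interest)): balance=$1188.88 total_interest=$188.88
After 9 (deposit($1000)): balance=$2188.88 total_interest=$188.88
After 10 (month_end (apply 1% monthly interest)): balance=$2210.76 total_interest=$210.76
After 11 (withdraw($50)): balance=$2160.76 total_interest=$210.76

Answer: 210.76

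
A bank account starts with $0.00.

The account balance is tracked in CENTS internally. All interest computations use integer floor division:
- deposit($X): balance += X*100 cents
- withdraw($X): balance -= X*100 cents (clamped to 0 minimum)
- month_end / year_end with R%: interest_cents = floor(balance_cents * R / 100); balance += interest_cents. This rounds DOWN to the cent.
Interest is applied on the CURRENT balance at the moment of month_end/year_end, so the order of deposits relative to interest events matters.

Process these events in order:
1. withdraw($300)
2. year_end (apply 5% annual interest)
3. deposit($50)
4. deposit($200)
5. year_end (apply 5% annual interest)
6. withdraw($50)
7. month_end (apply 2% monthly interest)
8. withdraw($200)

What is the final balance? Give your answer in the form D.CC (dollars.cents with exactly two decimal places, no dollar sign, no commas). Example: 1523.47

Answer: 16.75

Derivation:
After 1 (withdraw($300)): balance=$0.00 total_interest=$0.00
After 2 (year_end (apply 5% annual interest)): balance=$0.00 total_interest=$0.00
After 3 (deposit($50)): balance=$50.00 total_interest=$0.00
After 4 (deposit($200)): balance=$250.00 total_interest=$0.00
After 5 (year_end (apply 5% annual interest)): balance=$262.50 total_interest=$12.50
After 6 (withdraw($50)): balance=$212.50 total_interest=$12.50
After 7 (month_end (apply 2% monthly interest)): balance=$216.75 total_interest=$16.75
After 8 (withdraw($200)): balance=$16.75 total_interest=$16.75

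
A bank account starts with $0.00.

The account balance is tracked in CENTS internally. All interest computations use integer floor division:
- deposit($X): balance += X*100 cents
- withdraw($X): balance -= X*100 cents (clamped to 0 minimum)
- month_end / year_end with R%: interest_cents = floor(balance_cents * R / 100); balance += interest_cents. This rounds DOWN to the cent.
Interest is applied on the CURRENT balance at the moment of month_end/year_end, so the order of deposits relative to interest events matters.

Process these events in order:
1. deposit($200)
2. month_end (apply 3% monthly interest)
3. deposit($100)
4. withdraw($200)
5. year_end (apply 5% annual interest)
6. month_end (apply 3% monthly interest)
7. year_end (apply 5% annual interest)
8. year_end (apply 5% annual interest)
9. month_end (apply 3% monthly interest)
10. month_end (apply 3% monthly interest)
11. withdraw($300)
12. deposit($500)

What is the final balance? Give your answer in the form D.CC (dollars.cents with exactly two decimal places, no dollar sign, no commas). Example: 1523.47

Answer: 500.00

Derivation:
After 1 (deposit($200)): balance=$200.00 total_interest=$0.00
After 2 (month_end (apply 3% monthly interest)): balance=$206.00 total_interest=$6.00
After 3 (deposit($100)): balance=$306.00 total_interest=$6.00
After 4 (withdraw($200)): balance=$106.00 total_interest=$6.00
After 5 (year_end (apply 5% annual interest)): balance=$111.30 total_interest=$11.30
After 6 (month_end (apply 3% monthly interest)): balance=$114.63 total_interest=$14.63
After 7 (year_end (apply 5% annual interest)): balance=$120.36 total_interest=$20.36
After 8 (year_end (apply 5% annual interest)): balance=$126.37 total_interest=$26.37
After 9 (month_end (apply 3% monthly interest)): balance=$130.16 total_interest=$30.16
After 10 (month_end (apply 3% monthly interest)): balance=$134.06 total_interest=$34.06
After 11 (withdraw($300)): balance=$0.00 total_interest=$34.06
After 12 (deposit($500)): balance=$500.00 total_interest=$34.06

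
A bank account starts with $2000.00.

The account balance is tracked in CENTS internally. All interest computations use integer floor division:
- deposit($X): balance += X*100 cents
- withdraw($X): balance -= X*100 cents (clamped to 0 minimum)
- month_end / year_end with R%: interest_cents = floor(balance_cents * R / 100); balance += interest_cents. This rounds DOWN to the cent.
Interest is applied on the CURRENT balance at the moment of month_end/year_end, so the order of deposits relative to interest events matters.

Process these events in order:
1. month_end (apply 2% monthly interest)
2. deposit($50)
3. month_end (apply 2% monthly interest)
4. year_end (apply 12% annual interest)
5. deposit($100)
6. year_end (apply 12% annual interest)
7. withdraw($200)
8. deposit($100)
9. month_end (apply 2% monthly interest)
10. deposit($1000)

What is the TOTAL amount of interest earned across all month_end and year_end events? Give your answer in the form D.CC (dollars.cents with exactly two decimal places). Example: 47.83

After 1 (month_end (apply 2% monthly interest)): balance=$2040.00 total_interest=$40.00
After 2 (deposit($50)): balance=$2090.00 total_interest=$40.00
After 3 (month_end (apply 2% monthly interest)): balance=$2131.80 total_interest=$81.80
After 4 (year_end (apply 12% annual interest)): balance=$2387.61 total_interest=$337.61
After 5 (deposit($100)): balance=$2487.61 total_interest=$337.61
After 6 (year_end (apply 12% annual interest)): balance=$2786.12 total_interest=$636.12
After 7 (withdraw($200)): balance=$2586.12 total_interest=$636.12
After 8 (deposit($100)): balance=$2686.12 total_interest=$636.12
After 9 (month_end (apply 2% monthly interest)): balance=$2739.84 total_interest=$689.84
After 10 (deposit($1000)): balance=$3739.84 total_interest=$689.84

Answer: 689.84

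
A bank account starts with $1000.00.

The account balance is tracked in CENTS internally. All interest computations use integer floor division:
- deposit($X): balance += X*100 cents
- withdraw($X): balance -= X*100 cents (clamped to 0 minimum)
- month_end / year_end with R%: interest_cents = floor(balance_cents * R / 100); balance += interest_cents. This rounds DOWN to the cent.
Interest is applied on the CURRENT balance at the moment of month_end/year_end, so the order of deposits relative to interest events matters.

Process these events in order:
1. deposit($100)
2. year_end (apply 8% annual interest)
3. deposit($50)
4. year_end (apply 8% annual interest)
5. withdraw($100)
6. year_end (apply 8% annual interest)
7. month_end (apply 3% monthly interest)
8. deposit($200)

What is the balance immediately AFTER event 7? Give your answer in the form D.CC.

After 1 (deposit($100)): balance=$1100.00 total_interest=$0.00
After 2 (year_end (apply 8% annual interest)): balance=$1188.00 total_interest=$88.00
After 3 (deposit($50)): balance=$1238.00 total_interest=$88.00
After 4 (year_end (apply 8% annual interest)): balance=$1337.04 total_interest=$187.04
After 5 (withdraw($100)): balance=$1237.04 total_interest=$187.04
After 6 (year_end (apply 8% annual interest)): balance=$1336.00 total_interest=$286.00
After 7 (month_end (apply 3% monthly interest)): balance=$1376.08 total_interest=$326.08

Answer: 1376.08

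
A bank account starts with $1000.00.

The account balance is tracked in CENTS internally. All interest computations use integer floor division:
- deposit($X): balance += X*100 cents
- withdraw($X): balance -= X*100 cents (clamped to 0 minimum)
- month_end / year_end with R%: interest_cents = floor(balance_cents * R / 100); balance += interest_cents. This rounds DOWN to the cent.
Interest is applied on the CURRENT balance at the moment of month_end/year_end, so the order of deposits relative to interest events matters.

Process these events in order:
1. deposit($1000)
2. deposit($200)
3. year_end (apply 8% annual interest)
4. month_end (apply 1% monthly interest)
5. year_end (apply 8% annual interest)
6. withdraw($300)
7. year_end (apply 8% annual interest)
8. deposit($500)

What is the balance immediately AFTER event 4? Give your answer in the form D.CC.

Answer: 2399.76

Derivation:
After 1 (deposit($1000)): balance=$2000.00 total_interest=$0.00
After 2 (deposit($200)): balance=$2200.00 total_interest=$0.00
After 3 (year_end (apply 8% annual interest)): balance=$2376.00 total_interest=$176.00
After 4 (month_end (apply 1% monthly interest)): balance=$2399.76 total_interest=$199.76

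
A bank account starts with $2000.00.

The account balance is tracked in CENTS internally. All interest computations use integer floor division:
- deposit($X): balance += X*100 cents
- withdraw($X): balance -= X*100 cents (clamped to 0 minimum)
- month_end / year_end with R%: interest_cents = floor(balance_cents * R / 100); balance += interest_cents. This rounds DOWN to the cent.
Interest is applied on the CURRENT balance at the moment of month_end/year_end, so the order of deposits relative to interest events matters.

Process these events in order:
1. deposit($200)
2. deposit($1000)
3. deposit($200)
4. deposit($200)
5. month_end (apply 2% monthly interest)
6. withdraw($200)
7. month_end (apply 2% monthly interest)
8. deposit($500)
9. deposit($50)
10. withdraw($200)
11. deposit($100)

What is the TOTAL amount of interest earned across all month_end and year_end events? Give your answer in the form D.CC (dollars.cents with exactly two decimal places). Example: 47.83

After 1 (deposit($200)): balance=$2200.00 total_interest=$0.00
After 2 (deposit($1000)): balance=$3200.00 total_interest=$0.00
After 3 (deposit($200)): balance=$3400.00 total_interest=$0.00
After 4 (deposit($200)): balance=$3600.00 total_interest=$0.00
After 5 (month_end (apply 2% monthly interest)): balance=$3672.00 total_interest=$72.00
After 6 (withdraw($200)): balance=$3472.00 total_interest=$72.00
After 7 (month_end (apply 2% monthly interest)): balance=$3541.44 total_interest=$141.44
After 8 (deposit($500)): balance=$4041.44 total_interest=$141.44
After 9 (deposit($50)): balance=$4091.44 total_interest=$141.44
After 10 (withdraw($200)): balance=$3891.44 total_interest=$141.44
After 11 (deposit($100)): balance=$3991.44 total_interest=$141.44

Answer: 141.44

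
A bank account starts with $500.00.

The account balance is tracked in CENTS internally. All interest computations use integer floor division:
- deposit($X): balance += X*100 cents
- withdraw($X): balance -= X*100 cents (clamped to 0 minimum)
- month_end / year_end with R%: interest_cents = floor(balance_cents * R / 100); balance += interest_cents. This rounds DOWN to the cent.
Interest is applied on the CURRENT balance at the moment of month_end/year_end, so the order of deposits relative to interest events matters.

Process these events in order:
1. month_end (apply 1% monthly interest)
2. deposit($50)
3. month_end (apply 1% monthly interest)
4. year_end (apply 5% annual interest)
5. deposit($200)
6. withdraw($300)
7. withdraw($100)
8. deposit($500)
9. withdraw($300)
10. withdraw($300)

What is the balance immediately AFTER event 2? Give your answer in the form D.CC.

Answer: 555.00

Derivation:
After 1 (month_end (apply 1% monthly interest)): balance=$505.00 total_interest=$5.00
After 2 (deposit($50)): balance=$555.00 total_interest=$5.00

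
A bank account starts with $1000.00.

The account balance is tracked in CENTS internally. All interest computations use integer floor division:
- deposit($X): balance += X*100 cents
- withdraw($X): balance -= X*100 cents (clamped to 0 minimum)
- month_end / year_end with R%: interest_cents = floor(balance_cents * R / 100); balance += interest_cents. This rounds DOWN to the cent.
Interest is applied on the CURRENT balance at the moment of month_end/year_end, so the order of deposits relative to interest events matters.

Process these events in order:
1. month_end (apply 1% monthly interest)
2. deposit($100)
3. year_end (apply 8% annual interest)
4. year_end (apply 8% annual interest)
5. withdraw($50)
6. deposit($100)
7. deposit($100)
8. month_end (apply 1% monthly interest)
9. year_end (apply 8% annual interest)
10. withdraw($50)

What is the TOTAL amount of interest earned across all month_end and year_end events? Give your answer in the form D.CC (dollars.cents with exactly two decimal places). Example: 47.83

Answer: 325.87

Derivation:
After 1 (month_end (apply 1% monthly interest)): balance=$1010.00 total_interest=$10.00
After 2 (deposit($100)): balance=$1110.00 total_interest=$10.00
After 3 (year_end (apply 8% annual interest)): balance=$1198.80 total_interest=$98.80
After 4 (year_end (apply 8% annual interest)): balance=$1294.70 total_interest=$194.70
After 5 (withdraw($50)): balance=$1244.70 total_interest=$194.70
After 6 (deposit($100)): balance=$1344.70 total_interest=$194.70
After 7 (deposit($100)): balance=$1444.70 total_interest=$194.70
After 8 (month_end (apply 1% monthly interest)): balance=$1459.14 total_interest=$209.14
After 9 (year_end (apply 8% annual interest)): balance=$1575.87 total_interest=$325.87
After 10 (withdraw($50)): balance=$1525.87 total_interest=$325.87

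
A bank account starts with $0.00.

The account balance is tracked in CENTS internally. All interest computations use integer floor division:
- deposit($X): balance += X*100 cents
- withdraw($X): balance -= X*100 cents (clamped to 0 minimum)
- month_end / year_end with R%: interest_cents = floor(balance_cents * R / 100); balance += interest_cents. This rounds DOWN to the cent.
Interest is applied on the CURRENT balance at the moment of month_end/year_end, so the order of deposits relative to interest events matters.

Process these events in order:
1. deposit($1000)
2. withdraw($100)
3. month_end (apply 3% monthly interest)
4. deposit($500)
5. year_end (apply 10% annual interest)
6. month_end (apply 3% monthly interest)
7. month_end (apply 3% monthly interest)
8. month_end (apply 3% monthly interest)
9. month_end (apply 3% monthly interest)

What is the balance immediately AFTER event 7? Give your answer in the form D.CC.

Answer: 1665.29

Derivation:
After 1 (deposit($1000)): balance=$1000.00 total_interest=$0.00
After 2 (withdraw($100)): balance=$900.00 total_interest=$0.00
After 3 (month_end (apply 3% monthly interest)): balance=$927.00 total_interest=$27.00
After 4 (deposit($500)): balance=$1427.00 total_interest=$27.00
After 5 (year_end (apply 10% annual interest)): balance=$1569.70 total_interest=$169.70
After 6 (month_end (apply 3% monthly interest)): balance=$1616.79 total_interest=$216.79
After 7 (month_end (apply 3% monthly interest)): balance=$1665.29 total_interest=$265.29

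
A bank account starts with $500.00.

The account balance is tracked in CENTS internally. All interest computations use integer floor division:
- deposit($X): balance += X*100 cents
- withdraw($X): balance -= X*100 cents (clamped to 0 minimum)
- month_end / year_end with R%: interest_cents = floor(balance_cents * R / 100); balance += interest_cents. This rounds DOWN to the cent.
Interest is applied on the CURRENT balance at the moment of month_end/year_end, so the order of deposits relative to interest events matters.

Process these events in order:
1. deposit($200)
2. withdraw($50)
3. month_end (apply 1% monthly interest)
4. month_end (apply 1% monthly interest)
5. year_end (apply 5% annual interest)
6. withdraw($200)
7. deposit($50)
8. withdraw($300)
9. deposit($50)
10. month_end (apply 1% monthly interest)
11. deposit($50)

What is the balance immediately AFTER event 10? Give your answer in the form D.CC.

After 1 (deposit($200)): balance=$700.00 total_interest=$0.00
After 2 (withdraw($50)): balance=$650.00 total_interest=$0.00
After 3 (month_end (apply 1% monthly interest)): balance=$656.50 total_interest=$6.50
After 4 (month_end (apply 1% monthly interest)): balance=$663.06 total_interest=$13.06
After 5 (year_end (apply 5% annual interest)): balance=$696.21 total_interest=$46.21
After 6 (withdraw($200)): balance=$496.21 total_interest=$46.21
After 7 (deposit($50)): balance=$546.21 total_interest=$46.21
After 8 (withdraw($300)): balance=$246.21 total_interest=$46.21
After 9 (deposit($50)): balance=$296.21 total_interest=$46.21
After 10 (month_end (apply 1% monthly interest)): balance=$299.17 total_interest=$49.17

Answer: 299.17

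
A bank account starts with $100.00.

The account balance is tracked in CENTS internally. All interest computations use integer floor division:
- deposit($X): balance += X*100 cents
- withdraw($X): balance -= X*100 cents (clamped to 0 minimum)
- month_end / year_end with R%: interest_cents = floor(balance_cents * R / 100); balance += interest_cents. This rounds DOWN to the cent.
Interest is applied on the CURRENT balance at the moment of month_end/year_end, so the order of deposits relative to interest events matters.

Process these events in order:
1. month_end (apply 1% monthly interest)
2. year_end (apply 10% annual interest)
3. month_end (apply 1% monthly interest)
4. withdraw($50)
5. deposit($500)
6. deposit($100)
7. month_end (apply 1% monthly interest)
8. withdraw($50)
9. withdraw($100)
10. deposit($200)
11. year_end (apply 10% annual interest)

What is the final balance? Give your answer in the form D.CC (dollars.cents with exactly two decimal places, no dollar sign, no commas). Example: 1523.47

After 1 (month_end (apply 1% monthly interest)): balance=$101.00 total_interest=$1.00
After 2 (year_end (apply 10% annual interest)): balance=$111.10 total_interest=$11.10
After 3 (month_end (apply 1% monthly interest)): balance=$112.21 total_interest=$12.21
After 4 (withdraw($50)): balance=$62.21 total_interest=$12.21
After 5 (deposit($500)): balance=$562.21 total_interest=$12.21
After 6 (deposit($100)): balance=$662.21 total_interest=$12.21
After 7 (month_end (apply 1% monthly interest)): balance=$668.83 total_interest=$18.83
After 8 (withdraw($50)): balance=$618.83 total_interest=$18.83
After 9 (withdraw($100)): balance=$518.83 total_interest=$18.83
After 10 (deposit($200)): balance=$718.83 total_interest=$18.83
After 11 (year_end (apply 10% annual interest)): balance=$790.71 total_interest=$90.71

Answer: 790.71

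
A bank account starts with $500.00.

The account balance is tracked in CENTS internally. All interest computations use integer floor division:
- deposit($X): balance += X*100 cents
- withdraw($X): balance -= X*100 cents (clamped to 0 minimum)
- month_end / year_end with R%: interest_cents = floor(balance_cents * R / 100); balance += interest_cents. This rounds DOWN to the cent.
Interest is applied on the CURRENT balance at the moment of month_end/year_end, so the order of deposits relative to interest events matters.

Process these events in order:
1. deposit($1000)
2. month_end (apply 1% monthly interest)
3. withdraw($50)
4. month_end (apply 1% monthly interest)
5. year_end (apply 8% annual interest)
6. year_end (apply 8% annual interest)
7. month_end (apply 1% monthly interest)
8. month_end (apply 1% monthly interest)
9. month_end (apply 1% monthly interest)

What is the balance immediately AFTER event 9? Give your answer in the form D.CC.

After 1 (deposit($1000)): balance=$1500.00 total_interest=$0.00
After 2 (month_end (apply 1% monthly interest)): balance=$1515.00 total_interest=$15.00
After 3 (withdraw($50)): balance=$1465.00 total_interest=$15.00
After 4 (month_end (apply 1% monthly interest)): balance=$1479.65 total_interest=$29.65
After 5 (year_end (apply 8% annual interest)): balance=$1598.02 total_interest=$148.02
After 6 (year_end (apply 8% annual interest)): balance=$1725.86 total_interest=$275.86
After 7 (month_end (apply 1% monthly interest)): balance=$1743.11 total_interest=$293.11
After 8 (month_end (apply 1% monthly interest)): balance=$1760.54 total_interest=$310.54
After 9 (month_end (apply 1% monthly interest)): balance=$1778.14 total_interest=$328.14

Answer: 1778.14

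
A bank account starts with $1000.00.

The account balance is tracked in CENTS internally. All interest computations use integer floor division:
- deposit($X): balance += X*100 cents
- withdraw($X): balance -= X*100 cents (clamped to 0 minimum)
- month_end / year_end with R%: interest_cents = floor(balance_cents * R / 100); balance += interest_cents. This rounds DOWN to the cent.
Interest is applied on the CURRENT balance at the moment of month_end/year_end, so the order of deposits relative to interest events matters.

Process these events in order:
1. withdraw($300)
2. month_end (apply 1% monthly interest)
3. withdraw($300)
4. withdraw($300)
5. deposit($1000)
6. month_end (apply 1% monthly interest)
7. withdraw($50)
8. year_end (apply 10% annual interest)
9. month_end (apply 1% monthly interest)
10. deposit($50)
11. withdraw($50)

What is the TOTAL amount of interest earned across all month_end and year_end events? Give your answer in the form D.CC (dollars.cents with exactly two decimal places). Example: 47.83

After 1 (withdraw($300)): balance=$700.00 total_interest=$0.00
After 2 (month_end (apply 1% monthly interest)): balance=$707.00 total_interest=$7.00
After 3 (withdraw($300)): balance=$407.00 total_interest=$7.00
After 4 (withdraw($300)): balance=$107.00 total_interest=$7.00
After 5 (deposit($1000)): balance=$1107.00 total_interest=$7.00
After 6 (month_end (apply 1% monthly interest)): balance=$1118.07 total_interest=$18.07
After 7 (withdraw($50)): balance=$1068.07 total_interest=$18.07
After 8 (year_end (apply 10% annual interest)): balance=$1174.87 total_interest=$124.87
After 9 (month_end (apply 1% monthly interest)): balance=$1186.61 total_interest=$136.61
After 10 (deposit($50)): balance=$1236.61 total_interest=$136.61
After 11 (withdraw($50)): balance=$1186.61 total_interest=$136.61

Answer: 136.61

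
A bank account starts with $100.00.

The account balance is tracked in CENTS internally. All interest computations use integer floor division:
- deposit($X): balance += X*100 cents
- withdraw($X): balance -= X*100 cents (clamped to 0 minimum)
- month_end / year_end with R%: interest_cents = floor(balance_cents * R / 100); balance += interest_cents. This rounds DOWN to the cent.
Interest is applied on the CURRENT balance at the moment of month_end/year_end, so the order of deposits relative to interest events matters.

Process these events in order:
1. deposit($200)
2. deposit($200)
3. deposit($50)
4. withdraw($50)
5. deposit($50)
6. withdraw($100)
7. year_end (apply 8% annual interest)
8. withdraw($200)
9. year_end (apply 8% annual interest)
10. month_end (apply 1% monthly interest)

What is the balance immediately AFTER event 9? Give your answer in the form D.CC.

After 1 (deposit($200)): balance=$300.00 total_interest=$0.00
After 2 (deposit($200)): balance=$500.00 total_interest=$0.00
After 3 (deposit($50)): balance=$550.00 total_interest=$0.00
After 4 (withdraw($50)): balance=$500.00 total_interest=$0.00
After 5 (deposit($50)): balance=$550.00 total_interest=$0.00
After 6 (withdraw($100)): balance=$450.00 total_interest=$0.00
After 7 (year_end (apply 8% annual interest)): balance=$486.00 total_interest=$36.00
After 8 (withdraw($200)): balance=$286.00 total_interest=$36.00
After 9 (year_end (apply 8% annual interest)): balance=$308.88 total_interest=$58.88

Answer: 308.88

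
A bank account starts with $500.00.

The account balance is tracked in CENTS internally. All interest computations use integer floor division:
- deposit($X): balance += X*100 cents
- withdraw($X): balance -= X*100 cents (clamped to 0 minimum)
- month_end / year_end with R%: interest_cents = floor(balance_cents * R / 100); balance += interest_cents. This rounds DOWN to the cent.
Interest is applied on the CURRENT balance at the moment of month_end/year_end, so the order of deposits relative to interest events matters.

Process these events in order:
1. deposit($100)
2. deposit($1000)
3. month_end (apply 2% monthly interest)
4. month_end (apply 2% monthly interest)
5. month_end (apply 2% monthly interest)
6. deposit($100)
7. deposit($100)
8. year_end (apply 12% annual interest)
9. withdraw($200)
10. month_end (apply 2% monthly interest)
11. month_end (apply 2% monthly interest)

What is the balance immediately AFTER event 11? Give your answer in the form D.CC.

Answer: 2003.47

Derivation:
After 1 (deposit($100)): balance=$600.00 total_interest=$0.00
After 2 (deposit($1000)): balance=$1600.00 total_interest=$0.00
After 3 (month_end (apply 2% monthly interest)): balance=$1632.00 total_interest=$32.00
After 4 (month_end (apply 2% monthly interest)): balance=$1664.64 total_interest=$64.64
After 5 (month_end (apply 2% monthly interest)): balance=$1697.93 total_interest=$97.93
After 6 (deposit($100)): balance=$1797.93 total_interest=$97.93
After 7 (deposit($100)): balance=$1897.93 total_interest=$97.93
After 8 (year_end (apply 12% annual interest)): balance=$2125.68 total_interest=$325.68
After 9 (withdraw($200)): balance=$1925.68 total_interest=$325.68
After 10 (month_end (apply 2% monthly interest)): balance=$1964.19 total_interest=$364.19
After 11 (month_end (apply 2% monthly interest)): balance=$2003.47 total_interest=$403.47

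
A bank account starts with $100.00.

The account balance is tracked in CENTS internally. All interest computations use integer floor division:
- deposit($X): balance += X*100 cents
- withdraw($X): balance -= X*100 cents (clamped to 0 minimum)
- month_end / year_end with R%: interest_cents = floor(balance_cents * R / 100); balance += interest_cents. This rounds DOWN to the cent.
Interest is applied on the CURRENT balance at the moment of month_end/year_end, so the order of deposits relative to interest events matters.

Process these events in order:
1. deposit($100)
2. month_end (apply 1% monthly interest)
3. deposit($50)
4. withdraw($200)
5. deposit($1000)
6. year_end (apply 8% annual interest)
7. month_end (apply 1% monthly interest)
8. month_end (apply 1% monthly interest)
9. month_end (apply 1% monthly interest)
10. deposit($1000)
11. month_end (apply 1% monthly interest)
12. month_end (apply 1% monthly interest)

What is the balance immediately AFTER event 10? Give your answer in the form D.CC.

After 1 (deposit($100)): balance=$200.00 total_interest=$0.00
After 2 (month_end (apply 1% monthly interest)): balance=$202.00 total_interest=$2.00
After 3 (deposit($50)): balance=$252.00 total_interest=$2.00
After 4 (withdraw($200)): balance=$52.00 total_interest=$2.00
After 5 (deposit($1000)): balance=$1052.00 total_interest=$2.00
After 6 (year_end (apply 8% annual interest)): balance=$1136.16 total_interest=$86.16
After 7 (month_end (apply 1% monthly interest)): balance=$1147.52 total_interest=$97.52
After 8 (month_end (apply 1% monthly interest)): balance=$1158.99 total_interest=$108.99
After 9 (month_end (apply 1% monthly interest)): balance=$1170.57 total_interest=$120.57
After 10 (deposit($1000)): balance=$2170.57 total_interest=$120.57

Answer: 2170.57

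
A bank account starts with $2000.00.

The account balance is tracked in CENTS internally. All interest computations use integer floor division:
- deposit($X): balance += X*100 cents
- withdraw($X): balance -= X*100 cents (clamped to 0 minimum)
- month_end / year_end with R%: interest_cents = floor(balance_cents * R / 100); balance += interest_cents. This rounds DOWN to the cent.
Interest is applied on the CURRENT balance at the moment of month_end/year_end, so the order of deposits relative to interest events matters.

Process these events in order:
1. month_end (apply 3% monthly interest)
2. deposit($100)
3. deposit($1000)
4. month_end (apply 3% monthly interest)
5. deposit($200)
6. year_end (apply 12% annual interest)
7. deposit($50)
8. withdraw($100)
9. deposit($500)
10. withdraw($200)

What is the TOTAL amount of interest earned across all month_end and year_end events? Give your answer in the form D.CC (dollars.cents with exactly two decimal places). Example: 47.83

Answer: 569.37

Derivation:
After 1 (month_end (apply 3% monthly interest)): balance=$2060.00 total_interest=$60.00
After 2 (deposit($100)): balance=$2160.00 total_interest=$60.00
After 3 (deposit($1000)): balance=$3160.00 total_interest=$60.00
After 4 (month_end (apply 3% monthly interest)): balance=$3254.80 total_interest=$154.80
After 5 (deposit($200)): balance=$3454.80 total_interest=$154.80
After 6 (year_end (apply 12% annual interest)): balance=$3869.37 total_interest=$569.37
After 7 (deposit($50)): balance=$3919.37 total_interest=$569.37
After 8 (withdraw($100)): balance=$3819.37 total_interest=$569.37
After 9 (deposit($500)): balance=$4319.37 total_interest=$569.37
After 10 (withdraw($200)): balance=$4119.37 total_interest=$569.37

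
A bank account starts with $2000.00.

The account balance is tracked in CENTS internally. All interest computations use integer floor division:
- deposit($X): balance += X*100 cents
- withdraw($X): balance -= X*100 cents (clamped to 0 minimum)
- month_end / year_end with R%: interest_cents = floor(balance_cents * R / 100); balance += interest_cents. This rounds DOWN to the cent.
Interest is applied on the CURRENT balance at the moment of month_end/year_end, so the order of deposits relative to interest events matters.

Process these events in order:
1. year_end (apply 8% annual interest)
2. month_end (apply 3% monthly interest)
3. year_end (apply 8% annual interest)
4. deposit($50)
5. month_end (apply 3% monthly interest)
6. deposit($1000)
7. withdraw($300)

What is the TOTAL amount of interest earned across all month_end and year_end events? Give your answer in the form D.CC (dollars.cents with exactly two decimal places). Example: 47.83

Answer: 476.36

Derivation:
After 1 (year_end (apply 8% annual interest)): balance=$2160.00 total_interest=$160.00
After 2 (month_end (apply 3% monthly interest)): balance=$2224.80 total_interest=$224.80
After 3 (year_end (apply 8% annual interest)): balance=$2402.78 total_interest=$402.78
After 4 (deposit($50)): balance=$2452.78 total_interest=$402.78
After 5 (month_end (apply 3% monthly interest)): balance=$2526.36 total_interest=$476.36
After 6 (deposit($1000)): balance=$3526.36 total_interest=$476.36
After 7 (withdraw($300)): balance=$3226.36 total_interest=$476.36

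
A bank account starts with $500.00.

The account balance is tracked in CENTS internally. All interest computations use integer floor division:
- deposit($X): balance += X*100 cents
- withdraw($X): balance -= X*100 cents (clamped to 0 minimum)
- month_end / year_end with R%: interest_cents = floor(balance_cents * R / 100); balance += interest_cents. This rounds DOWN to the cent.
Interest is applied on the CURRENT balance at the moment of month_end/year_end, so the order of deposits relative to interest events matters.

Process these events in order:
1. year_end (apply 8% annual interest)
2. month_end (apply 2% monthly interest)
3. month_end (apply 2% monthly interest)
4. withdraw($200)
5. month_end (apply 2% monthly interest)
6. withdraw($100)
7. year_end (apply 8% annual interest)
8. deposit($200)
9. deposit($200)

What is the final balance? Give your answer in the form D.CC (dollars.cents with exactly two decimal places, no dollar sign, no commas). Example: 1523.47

Answer: 690.56

Derivation:
After 1 (year_end (apply 8% annual interest)): balance=$540.00 total_interest=$40.00
After 2 (month_end (apply 2% monthly interest)): balance=$550.80 total_interest=$50.80
After 3 (month_end (apply 2% monthly interest)): balance=$561.81 total_interest=$61.81
After 4 (withdraw($200)): balance=$361.81 total_interest=$61.81
After 5 (month_end (apply 2% monthly interest)): balance=$369.04 total_interest=$69.04
After 6 (withdraw($100)): balance=$269.04 total_interest=$69.04
After 7 (year_end (apply 8% annual interest)): balance=$290.56 total_interest=$90.56
After 8 (deposit($200)): balance=$490.56 total_interest=$90.56
After 9 (deposit($200)): balance=$690.56 total_interest=$90.56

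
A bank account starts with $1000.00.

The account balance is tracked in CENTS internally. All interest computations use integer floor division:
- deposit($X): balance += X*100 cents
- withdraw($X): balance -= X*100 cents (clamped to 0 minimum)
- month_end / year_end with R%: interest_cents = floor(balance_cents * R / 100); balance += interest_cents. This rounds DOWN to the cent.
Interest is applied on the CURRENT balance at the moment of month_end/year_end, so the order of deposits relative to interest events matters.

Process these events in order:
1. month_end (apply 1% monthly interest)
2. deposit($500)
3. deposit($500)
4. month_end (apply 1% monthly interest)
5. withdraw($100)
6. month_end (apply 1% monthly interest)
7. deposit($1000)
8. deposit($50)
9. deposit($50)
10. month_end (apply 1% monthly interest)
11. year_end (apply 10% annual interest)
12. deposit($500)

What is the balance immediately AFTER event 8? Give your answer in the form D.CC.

Answer: 2999.40

Derivation:
After 1 (month_end (apply 1% monthly interest)): balance=$1010.00 total_interest=$10.00
After 2 (deposit($500)): balance=$1510.00 total_interest=$10.00
After 3 (deposit($500)): balance=$2010.00 total_interest=$10.00
After 4 (month_end (apply 1% monthly interest)): balance=$2030.10 total_interest=$30.10
After 5 (withdraw($100)): balance=$1930.10 total_interest=$30.10
After 6 (month_end (apply 1% monthly interest)): balance=$1949.40 total_interest=$49.40
After 7 (deposit($1000)): balance=$2949.40 total_interest=$49.40
After 8 (deposit($50)): balance=$2999.40 total_interest=$49.40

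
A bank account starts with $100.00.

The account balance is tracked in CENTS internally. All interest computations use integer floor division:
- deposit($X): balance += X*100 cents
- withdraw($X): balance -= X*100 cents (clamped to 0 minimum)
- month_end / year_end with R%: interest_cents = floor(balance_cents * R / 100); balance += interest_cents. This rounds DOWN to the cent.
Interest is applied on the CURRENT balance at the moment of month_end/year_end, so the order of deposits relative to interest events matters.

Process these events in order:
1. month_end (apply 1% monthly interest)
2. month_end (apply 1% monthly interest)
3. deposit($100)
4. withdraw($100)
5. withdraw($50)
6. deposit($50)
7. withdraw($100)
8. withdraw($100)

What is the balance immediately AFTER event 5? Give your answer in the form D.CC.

Answer: 52.01

Derivation:
After 1 (month_end (apply 1% monthly interest)): balance=$101.00 total_interest=$1.00
After 2 (month_end (apply 1% monthly interest)): balance=$102.01 total_interest=$2.01
After 3 (deposit($100)): balance=$202.01 total_interest=$2.01
After 4 (withdraw($100)): balance=$102.01 total_interest=$2.01
After 5 (withdraw($50)): balance=$52.01 total_interest=$2.01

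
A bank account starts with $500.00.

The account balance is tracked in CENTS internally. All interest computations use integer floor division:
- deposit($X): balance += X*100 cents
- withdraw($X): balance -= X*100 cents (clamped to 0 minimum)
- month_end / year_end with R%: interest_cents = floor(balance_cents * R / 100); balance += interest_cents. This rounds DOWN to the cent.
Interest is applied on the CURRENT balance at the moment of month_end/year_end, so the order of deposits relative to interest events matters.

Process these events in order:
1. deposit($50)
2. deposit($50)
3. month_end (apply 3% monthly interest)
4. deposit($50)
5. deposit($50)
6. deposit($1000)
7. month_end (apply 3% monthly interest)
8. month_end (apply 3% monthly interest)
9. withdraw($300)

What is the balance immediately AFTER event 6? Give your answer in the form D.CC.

Answer: 1718.00

Derivation:
After 1 (deposit($50)): balance=$550.00 total_interest=$0.00
After 2 (deposit($50)): balance=$600.00 total_interest=$0.00
After 3 (month_end (apply 3% monthly interest)): balance=$618.00 total_interest=$18.00
After 4 (deposit($50)): balance=$668.00 total_interest=$18.00
After 5 (deposit($50)): balance=$718.00 total_interest=$18.00
After 6 (deposit($1000)): balance=$1718.00 total_interest=$18.00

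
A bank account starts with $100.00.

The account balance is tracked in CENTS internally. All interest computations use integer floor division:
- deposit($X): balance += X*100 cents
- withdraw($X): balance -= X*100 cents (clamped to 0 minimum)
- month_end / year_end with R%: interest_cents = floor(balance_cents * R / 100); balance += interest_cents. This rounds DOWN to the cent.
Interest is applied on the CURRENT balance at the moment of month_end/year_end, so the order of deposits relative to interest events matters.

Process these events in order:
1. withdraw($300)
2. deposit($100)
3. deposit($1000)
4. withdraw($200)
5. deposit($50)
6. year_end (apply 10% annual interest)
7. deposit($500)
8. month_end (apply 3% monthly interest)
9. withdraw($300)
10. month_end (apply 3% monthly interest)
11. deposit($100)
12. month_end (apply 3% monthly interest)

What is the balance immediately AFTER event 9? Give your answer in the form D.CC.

Answer: 1291.35

Derivation:
After 1 (withdraw($300)): balance=$0.00 total_interest=$0.00
After 2 (deposit($100)): balance=$100.00 total_interest=$0.00
After 3 (deposit($1000)): balance=$1100.00 total_interest=$0.00
After 4 (withdraw($200)): balance=$900.00 total_interest=$0.00
After 5 (deposit($50)): balance=$950.00 total_interest=$0.00
After 6 (year_end (apply 10% annual interest)): balance=$1045.00 total_interest=$95.00
After 7 (deposit($500)): balance=$1545.00 total_interest=$95.00
After 8 (month_end (apply 3% monthly interest)): balance=$1591.35 total_interest=$141.35
After 9 (withdraw($300)): balance=$1291.35 total_interest=$141.35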